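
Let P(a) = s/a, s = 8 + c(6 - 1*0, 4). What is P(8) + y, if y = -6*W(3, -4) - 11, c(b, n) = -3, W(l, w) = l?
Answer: -227/8 ≈ -28.375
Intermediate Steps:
s = 5 (s = 8 - 3 = 5)
y = -29 (y = -6*3 - 11 = -18 - 11 = -29)
P(a) = 5/a
P(8) + y = 5/8 - 29 = -227/8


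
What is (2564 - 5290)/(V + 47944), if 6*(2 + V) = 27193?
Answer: -16356/314845 ≈ -0.051949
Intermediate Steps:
V = 27181/6 (V = -2 + (⅙)*27193 = -2 + 27193/6 = 27181/6 ≈ 4530.2)
(2564 - 5290)/(V + 47944) = (2564 - 5290)/(27181/6 + 47944) = -2726/314845/6 = -2726*6/314845 = -16356/314845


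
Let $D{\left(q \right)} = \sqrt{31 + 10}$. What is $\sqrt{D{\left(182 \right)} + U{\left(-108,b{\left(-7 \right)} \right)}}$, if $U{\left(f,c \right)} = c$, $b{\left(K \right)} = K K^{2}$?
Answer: $\sqrt{-343 + \sqrt{41}} \approx 18.347 i$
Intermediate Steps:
$b{\left(K \right)} = K^{3}$
$D{\left(q \right)} = \sqrt{41}$
$\sqrt{D{\left(182 \right)} + U{\left(-108,b{\left(-7 \right)} \right)}} = \sqrt{\sqrt{41} + \left(-7\right)^{3}} = \sqrt{\sqrt{41} - 343} = \sqrt{-343 + \sqrt{41}}$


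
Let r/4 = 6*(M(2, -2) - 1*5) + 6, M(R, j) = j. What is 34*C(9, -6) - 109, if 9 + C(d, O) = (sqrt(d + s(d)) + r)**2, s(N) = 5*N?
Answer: 706445 - 29376*sqrt(6) ≈ 6.3449e+5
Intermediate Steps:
r = -144 (r = 4*(6*(-2 - 1*5) + 6) = 4*(6*(-2 - 5) + 6) = 4*(6*(-7) + 6) = 4*(-42 + 6) = 4*(-36) = -144)
C(d, O) = -9 + (-144 + sqrt(6)*sqrt(d))**2 (C(d, O) = -9 + (sqrt(d + 5*d) - 144)**2 = -9 + (sqrt(6*d) - 144)**2 = -9 + (sqrt(6)*sqrt(d) - 144)**2 = -9 + (-144 + sqrt(6)*sqrt(d))**2)
34*C(9, -6) - 109 = 34*(-9 + (-144 + sqrt(6)*sqrt(9))**2) - 109 = 34*(-9 + (-144 + sqrt(6)*3)**2) - 109 = 34*(-9 + (-144 + 3*sqrt(6))**2) - 109 = (-306 + 34*(-144 + 3*sqrt(6))**2) - 109 = -415 + 34*(-144 + 3*sqrt(6))**2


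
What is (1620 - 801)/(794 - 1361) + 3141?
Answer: 28256/9 ≈ 3139.6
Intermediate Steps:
(1620 - 801)/(794 - 1361) + 3141 = 819/(-567) + 3141 = 819*(-1/567) + 3141 = -13/9 + 3141 = 28256/9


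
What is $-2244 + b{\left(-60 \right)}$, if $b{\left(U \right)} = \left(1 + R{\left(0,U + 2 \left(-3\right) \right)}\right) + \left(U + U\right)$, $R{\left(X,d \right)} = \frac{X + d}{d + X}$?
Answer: $-2362$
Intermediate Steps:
$R{\left(X,d \right)} = 1$ ($R{\left(X,d \right)} = \frac{X + d}{X + d} = 1$)
$b{\left(U \right)} = 2 + 2 U$ ($b{\left(U \right)} = \left(1 + 1\right) + \left(U + U\right) = 2 + 2 U$)
$-2244 + b{\left(-60 \right)} = -2244 + \left(2 + 2 \left(-60\right)\right) = -2244 + \left(2 - 120\right) = -2244 - 118 = -2362$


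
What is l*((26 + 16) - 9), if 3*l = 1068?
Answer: 11748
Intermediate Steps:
l = 356 (l = (1/3)*1068 = 356)
l*((26 + 16) - 9) = 356*((26 + 16) - 9) = 356*(42 - 9) = 356*33 = 11748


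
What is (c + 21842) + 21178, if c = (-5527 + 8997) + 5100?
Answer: 51590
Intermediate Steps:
c = 8570 (c = 3470 + 5100 = 8570)
(c + 21842) + 21178 = (8570 + 21842) + 21178 = 30412 + 21178 = 51590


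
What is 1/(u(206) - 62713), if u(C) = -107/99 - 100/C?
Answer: -10197/639500432 ≈ -1.5945e-5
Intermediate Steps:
u(C) = -107/99 - 100/C (u(C) = -107*1/99 - 100/C = -107/99 - 100/C)
1/(u(206) - 62713) = 1/((-107/99 - 100/206) - 62713) = 1/((-107/99 - 100*1/206) - 62713) = 1/((-107/99 - 50/103) - 62713) = 1/(-15971/10197 - 62713) = 1/(-639500432/10197) = -10197/639500432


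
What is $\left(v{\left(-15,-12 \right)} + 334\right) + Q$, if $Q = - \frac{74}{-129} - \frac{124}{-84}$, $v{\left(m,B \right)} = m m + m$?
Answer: $\frac{164361}{301} \approx 546.05$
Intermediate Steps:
$v{\left(m,B \right)} = m + m^{2}$ ($v{\left(m,B \right)} = m^{2} + m = m + m^{2}$)
$Q = \frac{617}{301}$ ($Q = \left(-74\right) \left(- \frac{1}{129}\right) - - \frac{31}{21} = \frac{74}{129} + \frac{31}{21} = \frac{617}{301} \approx 2.0498$)
$\left(v{\left(-15,-12 \right)} + 334\right) + Q = \left(- 15 \left(1 - 15\right) + 334\right) + \frac{617}{301} = \left(\left(-15\right) \left(-14\right) + 334\right) + \frac{617}{301} = \left(210 + 334\right) + \frac{617}{301} = 544 + \frac{617}{301} = \frac{164361}{301}$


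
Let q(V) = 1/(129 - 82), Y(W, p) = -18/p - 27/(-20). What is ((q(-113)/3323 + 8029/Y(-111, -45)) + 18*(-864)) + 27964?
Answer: 2655077001/156181 ≈ 17000.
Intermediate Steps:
Y(W, p) = 27/20 - 18/p (Y(W, p) = -18/p - 27*(-1/20) = -18/p + 27/20 = 27/20 - 18/p)
q(V) = 1/47
((q(-113)/3323 + 8029/Y(-111, -45)) + 18*(-864)) + 27964 = (((1/47)/3323 + 8029/(27/20 - 18/(-45))) + 18*(-864)) + 27964 = (((1/47)*(1/3323) + 8029/(27/20 - 18*(-1/45))) - 15552) + 27964 = ((1/156181 + 8029/(27/20 + ⅖)) - 15552) + 27964 = ((1/156181 + 8029/(7/4)) - 15552) + 27964 = ((1/156181 + 8029*(4/7)) - 15552) + 27964 = ((1/156181 + 4588) - 15552) + 27964 = (716558429/156181 - 15552) + 27964 = -1712368483/156181 + 27964 = 2655077001/156181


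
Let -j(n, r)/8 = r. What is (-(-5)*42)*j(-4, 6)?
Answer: -10080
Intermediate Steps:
j(n, r) = -8*r
(-(-5)*42)*j(-4, 6) = (-(-5)*42)*(-8*6) = -5*(-42)*(-48) = 210*(-48) = -10080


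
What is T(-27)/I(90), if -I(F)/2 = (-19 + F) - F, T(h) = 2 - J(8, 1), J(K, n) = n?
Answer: 1/38 ≈ 0.026316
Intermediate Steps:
T(h) = 1 (T(h) = 2 - 1*1 = 2 - 1 = 1)
I(F) = 38 (I(F) = -2*((-19 + F) - F) = -2*(-19) = 38)
T(-27)/I(90) = 1/38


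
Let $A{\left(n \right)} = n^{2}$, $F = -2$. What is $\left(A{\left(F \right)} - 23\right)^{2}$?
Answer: $361$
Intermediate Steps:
$\left(A{\left(F \right)} - 23\right)^{2} = \left(\left(-2\right)^{2} - 23\right)^{2} = \left(4 - 23\right)^{2} = \left(-19\right)^{2} = 361$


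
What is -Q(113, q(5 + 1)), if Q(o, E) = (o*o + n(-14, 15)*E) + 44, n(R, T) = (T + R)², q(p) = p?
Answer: -12819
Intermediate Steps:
n(R, T) = (R + T)²
Q(o, E) = 44 + E + o² (Q(o, E) = (o*o + (-14 + 15)²*E) + 44 = (o² + 1²*E) + 44 = (o² + 1*E) + 44 = (o² + E) + 44 = (E + o²) + 44 = 44 + E + o²)
-Q(113, q(5 + 1)) = -(44 + (5 + 1) + 113²) = -(44 + 6 + 12769) = -1*12819 = -12819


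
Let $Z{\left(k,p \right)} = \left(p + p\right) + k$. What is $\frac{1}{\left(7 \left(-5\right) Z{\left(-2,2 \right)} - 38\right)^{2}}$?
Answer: $\frac{1}{11664} \approx 8.5734 \cdot 10^{-5}$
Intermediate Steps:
$Z{\left(k,p \right)} = k + 2 p$ ($Z{\left(k,p \right)} = 2 p + k = k + 2 p$)
$\frac{1}{\left(7 \left(-5\right) Z{\left(-2,2 \right)} - 38\right)^{2}} = \frac{1}{\left(7 \left(-5\right) \left(-2 + 2 \cdot 2\right) - 38\right)^{2}} = \frac{1}{\left(- 35 \left(-2 + 4\right) - 38\right)^{2}} = \frac{1}{\left(\left(-35\right) 2 - 38\right)^{2}} = \frac{1}{\left(-70 - 38\right)^{2}} = \frac{1}{\left(-108\right)^{2}} = \frac{1}{11664}$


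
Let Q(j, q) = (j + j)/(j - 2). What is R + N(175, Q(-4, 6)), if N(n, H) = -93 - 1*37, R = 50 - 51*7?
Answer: -437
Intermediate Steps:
Q(j, q) = 2*j/(-2 + j) (Q(j, q) = (2*j)/(-2 + j) = 2*j/(-2 + j))
R = -307 (R = 50 - 357 = -307)
N(n, H) = -130 (N(n, H) = -93 - 37 = -130)
R + N(175, Q(-4, 6)) = -307 - 130 = -437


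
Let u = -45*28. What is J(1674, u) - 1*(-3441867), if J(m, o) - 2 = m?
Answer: 3443543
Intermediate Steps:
u = -1260
J(m, o) = 2 + m
J(1674, u) - 1*(-3441867) = (2 + 1674) - 1*(-3441867) = 1676 + 3441867 = 3443543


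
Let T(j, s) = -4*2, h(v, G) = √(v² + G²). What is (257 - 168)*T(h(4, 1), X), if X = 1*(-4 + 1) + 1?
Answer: -712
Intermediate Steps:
h(v, G) = √(G² + v²)
X = -2 (X = 1*(-3) + 1 = -3 + 1 = -2)
T(j, s) = -8
(257 - 168)*T(h(4, 1), X) = (257 - 168)*(-8) = 89*(-8) = -712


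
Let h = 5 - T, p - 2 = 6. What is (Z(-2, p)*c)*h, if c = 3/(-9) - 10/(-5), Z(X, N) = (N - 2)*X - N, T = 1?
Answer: -400/3 ≈ -133.33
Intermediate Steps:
p = 8 (p = 2 + 6 = 8)
Z(X, N) = -N + X*(-2 + N) (Z(X, N) = (-2 + N)*X - N = X*(-2 + N) - N = -N + X*(-2 + N))
c = 5/3 (c = 3*(-⅑) - 10*(-⅕) = -⅓ + 2 = 5/3 ≈ 1.6667)
h = 4 (h = 5 - 1*1 = 5 - 1 = 4)
(Z(-2, p)*c)*h = ((-1*8 - 2*(-2) + 8*(-2))*(5/3))*4 = ((-8 + 4 - 16)*(5/3))*4 = -20*5/3*4 = -100/3*4 = -400/3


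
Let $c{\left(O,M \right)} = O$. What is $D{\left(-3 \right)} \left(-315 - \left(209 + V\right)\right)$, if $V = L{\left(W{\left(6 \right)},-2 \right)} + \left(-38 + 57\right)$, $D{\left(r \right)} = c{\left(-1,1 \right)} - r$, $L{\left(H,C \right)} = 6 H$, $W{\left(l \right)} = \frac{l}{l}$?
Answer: $-1098$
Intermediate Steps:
$W{\left(l \right)} = 1$
$D{\left(r \right)} = -1 - r$
$V = 25$ ($V = 6 \cdot 1 + \left(-38 + 57\right) = 6 + 19 = 25$)
$D{\left(-3 \right)} \left(-315 - \left(209 + V\right)\right) = \left(-1 - -3\right) \left(-315 - 234\right) = \left(-1 + 3\right) \left(-315 - 234\right) = 2 \left(-315 - 234\right) = 2 \left(-549\right) = -1098$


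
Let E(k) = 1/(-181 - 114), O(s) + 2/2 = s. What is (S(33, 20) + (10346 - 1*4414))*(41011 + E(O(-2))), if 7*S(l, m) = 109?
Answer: 503686192452/2065 ≈ 2.4392e+8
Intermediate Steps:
S(l, m) = 109/7 (S(l, m) = (⅐)*109 = 109/7)
O(s) = -1 + s
E(k) = -1/295 (E(k) = 1/(-295) = -1/295)
(S(33, 20) + (10346 - 1*4414))*(41011 + E(O(-2))) = (109/7 + (10346 - 1*4414))*(41011 - 1/295) = (109/7 + (10346 - 4414))*(12098244/295) = (109/7 + 5932)*(12098244/295) = (41633/7)*(12098244/295) = 503686192452/2065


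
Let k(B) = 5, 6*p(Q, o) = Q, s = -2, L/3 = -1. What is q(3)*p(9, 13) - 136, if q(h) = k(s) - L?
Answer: -124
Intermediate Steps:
L = -3 (L = 3*(-1) = -3)
p(Q, o) = Q/6
q(h) = 8 (q(h) = 5 - 1*(-3) = 5 + 3 = 8)
q(3)*p(9, 13) - 136 = 8*((1/6)*9) - 136 = 8*(3/2) - 136 = 12 - 136 = -124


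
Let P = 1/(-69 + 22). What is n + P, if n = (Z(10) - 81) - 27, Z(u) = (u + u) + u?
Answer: -3667/47 ≈ -78.021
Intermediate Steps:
P = -1/47 (P = 1/(-47) = -1/47 ≈ -0.021277)
Z(u) = 3*u (Z(u) = 2*u + u = 3*u)
n = -78 (n = (3*10 - 81) - 27 = (30 - 81) - 27 = -51 - 27 = -78)
n + P = -78 - 1/47 = -3667/47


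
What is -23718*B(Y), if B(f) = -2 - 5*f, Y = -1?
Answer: -71154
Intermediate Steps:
-23718*B(Y) = -23718*(-2 - 5*(-1)) = -23718*(-2 + 5) = -23718*3 = -71154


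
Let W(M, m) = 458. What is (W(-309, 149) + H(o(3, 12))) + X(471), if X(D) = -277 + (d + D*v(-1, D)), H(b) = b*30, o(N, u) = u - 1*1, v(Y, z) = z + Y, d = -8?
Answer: 221873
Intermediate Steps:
v(Y, z) = Y + z
o(N, u) = -1 + u (o(N, u) = u - 1 = -1 + u)
H(b) = 30*b
X(D) = -285 + D*(-1 + D) (X(D) = -277 + (-8 + D*(-1 + D)) = -285 + D*(-1 + D))
(W(-309, 149) + H(o(3, 12))) + X(471) = (458 + 30*(-1 + 12)) + (-285 + 471*(-1 + 471)) = (458 + 30*11) + (-285 + 471*470) = (458 + 330) + (-285 + 221370) = 788 + 221085 = 221873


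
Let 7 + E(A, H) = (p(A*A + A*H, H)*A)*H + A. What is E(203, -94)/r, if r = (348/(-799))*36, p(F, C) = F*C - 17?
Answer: -1761781750183/696 ≈ -2.5313e+9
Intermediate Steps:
p(F, C) = -17 + C*F (p(F, C) = C*F - 17 = -17 + C*F)
r = -12528/799 (r = (348*(-1/799))*36 = -348/799*36 = -12528/799 ≈ -15.680)
E(A, H) = -7 + A + A*H*(-17 + H*(A² + A*H)) (E(A, H) = -7 + (((-17 + H*(A*A + A*H))*A)*H + A) = -7 + (((-17 + H*(A² + A*H))*A)*H + A) = -7 + ((A*(-17 + H*(A² + A*H)))*H + A) = -7 + (A*H*(-17 + H*(A² + A*H)) + A) = -7 + (A + A*H*(-17 + H*(A² + A*H))) = -7 + A + A*H*(-17 + H*(A² + A*H)))
E(203, -94)/r = (-7 + 203 + 203*(-94)*(-17 + 203*(-94)*(203 - 94)))/(-12528/799) = (-7 + 203 + 203*(-94)*(-17 + 203*(-94)*109))*(-799/12528) = (-7 + 203 + 203*(-94)*(-17 - 2079938))*(-799/12528) = (-7 + 203 + 203*(-94)*(-2079955))*(-799/12528) = (-7 + 203 + 39689701310)*(-799/12528) = 39689701506*(-799/12528) = -1761781750183/696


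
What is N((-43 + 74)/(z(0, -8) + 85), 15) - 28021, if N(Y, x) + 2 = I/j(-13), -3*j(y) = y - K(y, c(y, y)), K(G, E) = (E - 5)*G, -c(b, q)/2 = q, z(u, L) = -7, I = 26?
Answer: -280233/10 ≈ -28023.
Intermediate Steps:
c(b, q) = -2*q
K(G, E) = G*(-5 + E) (K(G, E) = (-5 + E)*G = G*(-5 + E))
j(y) = -y/3 + y*(-5 - 2*y)/3 (j(y) = -(y - y*(-5 - 2*y))/3 = -y/3 + y*(-5 - 2*y)/3)
N(Y, x) = -23/10 (N(Y, x) = -2 + 26/(((⅔)*(-13)*(-3 - 1*(-13)))) = -2 + 26/(((⅔)*(-13)*(-3 + 13))) = -2 + 26/(((⅔)*(-13)*10)) = -2 + 26/(-260/3) = -2 + 26*(-3/260) = -2 - 3/10 = -23/10)
N((-43 + 74)/(z(0, -8) + 85), 15) - 28021 = -23/10 - 28021 = -280233/10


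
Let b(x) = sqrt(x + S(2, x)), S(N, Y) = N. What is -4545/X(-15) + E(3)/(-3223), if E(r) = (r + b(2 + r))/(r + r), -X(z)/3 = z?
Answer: -651047/6446 - sqrt(7)/19338 ≈ -101.00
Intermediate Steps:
X(z) = -3*z
b(x) = sqrt(2 + x) (b(x) = sqrt(x + 2) = sqrt(2 + x))
E(r) = (r + sqrt(4 + r))/(2*r) (E(r) = (r + sqrt(2 + (2 + r)))/(r + r) = (r + sqrt(4 + r))/((2*r)) = (r + sqrt(4 + r))*(1/(2*r)) = (r + sqrt(4 + r))/(2*r))
-4545/X(-15) + E(3)/(-3223) = -4545/((-3*(-15))) + ((1/2)*(3 + sqrt(4 + 3))/3)/(-3223) = -4545/45 + ((1/2)*(1/3)*(3 + sqrt(7)))*(-1/3223) = -4545*1/45 + (1/2 + sqrt(7)/6)*(-1/3223) = -101 + (-1/6446 - sqrt(7)/19338) = -651047/6446 - sqrt(7)/19338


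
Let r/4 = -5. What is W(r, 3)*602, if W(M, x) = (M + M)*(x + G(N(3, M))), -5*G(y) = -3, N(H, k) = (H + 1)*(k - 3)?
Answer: -86688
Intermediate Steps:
r = -20 (r = 4*(-5) = -20)
N(H, k) = (1 + H)*(-3 + k)
G(y) = ⅗ (G(y) = -⅕*(-3) = ⅗)
W(M, x) = 2*M*(⅗ + x) (W(M, x) = (M + M)*(x + ⅗) = (2*M)*(⅗ + x) = 2*M*(⅗ + x))
W(r, 3)*602 = ((⅖)*(-20)*(3 + 5*3))*602 = ((⅖)*(-20)*(3 + 15))*602 = ((⅖)*(-20)*18)*602 = -144*602 = -86688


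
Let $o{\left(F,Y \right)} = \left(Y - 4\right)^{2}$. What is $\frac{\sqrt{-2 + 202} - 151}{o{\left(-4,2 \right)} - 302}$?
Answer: $\frac{151}{298} - \frac{5 \sqrt{2}}{149} \approx 0.45925$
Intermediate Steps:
$o{\left(F,Y \right)} = \left(-4 + Y\right)^{2}$
$\frac{\sqrt{-2 + 202} - 151}{o{\left(-4,2 \right)} - 302} = \frac{\sqrt{-2 + 202} - 151}{\left(-4 + 2\right)^{2} - 302} = \frac{\sqrt{200} - 151}{\left(-2\right)^{2} - 302} = \frac{10 \sqrt{2} - 151}{4 - 302} = \frac{-151 + 10 \sqrt{2}}{-298} = \left(-151 + 10 \sqrt{2}\right) \left(- \frac{1}{298}\right) = \frac{151}{298} - \frac{5 \sqrt{2}}{149}$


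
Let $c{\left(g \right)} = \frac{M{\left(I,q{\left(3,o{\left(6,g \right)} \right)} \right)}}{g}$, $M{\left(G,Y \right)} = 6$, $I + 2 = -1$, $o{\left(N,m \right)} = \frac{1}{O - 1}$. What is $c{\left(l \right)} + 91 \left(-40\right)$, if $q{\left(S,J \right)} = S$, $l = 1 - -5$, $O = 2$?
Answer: $-3639$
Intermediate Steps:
$o{\left(N,m \right)} = 1$ ($o{\left(N,m \right)} = \frac{1}{2 - 1} = 1^{-1} = 1$)
$l = 6$ ($l = 1 + 5 = 6$)
$I = -3$ ($I = -2 - 1 = -3$)
$c{\left(g \right)} = \frac{6}{g}$
$c{\left(l \right)} + 91 \left(-40\right) = \frac{6}{6} + 91 \left(-40\right) = 6 \cdot \frac{1}{6} - 3640 = 1 - 3640 = -3639$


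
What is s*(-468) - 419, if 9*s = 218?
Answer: -11755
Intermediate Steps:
s = 218/9 (s = (⅑)*218 = 218/9 ≈ 24.222)
s*(-468) - 419 = (218/9)*(-468) - 419 = -11336 - 419 = -11755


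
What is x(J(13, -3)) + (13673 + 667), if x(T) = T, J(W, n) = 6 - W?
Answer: 14333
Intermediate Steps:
x(J(13, -3)) + (13673 + 667) = (6 - 1*13) + (13673 + 667) = (6 - 13) + 14340 = -7 + 14340 = 14333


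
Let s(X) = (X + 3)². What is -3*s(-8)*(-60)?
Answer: 4500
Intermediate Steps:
s(X) = (3 + X)²
-3*s(-8)*(-60) = -3*(3 - 8)²*(-60) = -3*(-5)²*(-60) = -3*25*(-60) = -75*(-60) = 4500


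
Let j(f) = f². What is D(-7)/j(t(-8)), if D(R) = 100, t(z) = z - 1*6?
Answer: 25/49 ≈ 0.51020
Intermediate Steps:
t(z) = -6 + z (t(z) = z - 6 = -6 + z)
D(-7)/j(t(-8)) = 100/((-6 - 8)²) = 100/((-14)²) = 100/196 = 100*(1/196) = 25/49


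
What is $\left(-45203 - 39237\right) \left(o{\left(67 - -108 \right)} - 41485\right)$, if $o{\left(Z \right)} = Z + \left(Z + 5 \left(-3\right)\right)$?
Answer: $3474706000$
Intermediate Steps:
$o{\left(Z \right)} = -15 + 2 Z$ ($o{\left(Z \right)} = Z + \left(Z - 15\right) = Z + \left(-15 + Z\right) = -15 + 2 Z$)
$\left(-45203 - 39237\right) \left(o{\left(67 - -108 \right)} - 41485\right) = \left(-45203 - 39237\right) \left(\left(-15 + 2 \left(67 - -108\right)\right) - 41485\right) = - 84440 \left(\left(-15 + 2 \left(67 + 108\right)\right) - 41485\right) = - 84440 \left(\left(-15 + 2 \cdot 175\right) - 41485\right) = - 84440 \left(\left(-15 + 350\right) - 41485\right) = - 84440 \left(335 - 41485\right) = \left(-84440\right) \left(-41150\right) = 3474706000$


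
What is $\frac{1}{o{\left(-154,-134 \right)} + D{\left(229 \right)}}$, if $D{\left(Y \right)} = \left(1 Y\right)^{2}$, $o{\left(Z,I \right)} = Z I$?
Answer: $\frac{1}{73077} \approx 1.3684 \cdot 10^{-5}$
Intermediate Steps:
$o{\left(Z,I \right)} = I Z$
$D{\left(Y \right)} = Y^{2}$
$\frac{1}{o{\left(-154,-134 \right)} + D{\left(229 \right)}} = \frac{1}{\left(-134\right) \left(-154\right) + 229^{2}} = \frac{1}{20636 + 52441} = \frac{1}{73077}$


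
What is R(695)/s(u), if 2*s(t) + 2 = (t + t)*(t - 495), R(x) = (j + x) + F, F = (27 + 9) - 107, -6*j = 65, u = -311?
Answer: 3679/1503990 ≈ 0.0024462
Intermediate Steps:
j = -65/6 (j = -⅙*65 = -65/6 ≈ -10.833)
F = -71 (F = 36 - 107 = -71)
R(x) = -491/6 + x (R(x) = (-65/6 + x) - 71 = -491/6 + x)
s(t) = -1 + t*(-495 + t) (s(t) = -1 + ((t + t)*(t - 495))/2 = -1 + ((2*t)*(-495 + t))/2 = -1 + (2*t*(-495 + t))/2 = -1 + t*(-495 + t))
R(695)/s(u) = (-491/6 + 695)/(-1 + (-311)² - 495*(-311)) = 3679/(6*(-1 + 96721 + 153945)) = (3679/6)/250665 = (3679/6)*(1/250665) = 3679/1503990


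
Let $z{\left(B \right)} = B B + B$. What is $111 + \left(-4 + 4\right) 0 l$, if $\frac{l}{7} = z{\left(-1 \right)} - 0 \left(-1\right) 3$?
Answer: $111$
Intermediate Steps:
$z{\left(B \right)} = B + B^{2}$ ($z{\left(B \right)} = B^{2} + B = B + B^{2}$)
$l = 0$ ($l = 7 \left(- (1 - 1) - 0 \left(-1\right) 3\right) = 7 \left(\left(-1\right) 0 - 0 \cdot 3\right) = 7 \left(0 - 0\right) = 7 \left(0 + 0\right) = 7 \cdot 0 = 0$)
$111 + \left(-4 + 4\right) 0 l = 111 + \left(-4 + 4\right) 0 \cdot 0 = 111 + 0 \cdot 0 \cdot 0 = 111 + 0 \cdot 0 = 111 + 0 = 111$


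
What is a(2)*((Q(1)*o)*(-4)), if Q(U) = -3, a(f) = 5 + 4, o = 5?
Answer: 540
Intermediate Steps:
a(f) = 9
a(2)*((Q(1)*o)*(-4)) = 9*(-3*5*(-4)) = 9*(-15*(-4)) = 9*60 = 540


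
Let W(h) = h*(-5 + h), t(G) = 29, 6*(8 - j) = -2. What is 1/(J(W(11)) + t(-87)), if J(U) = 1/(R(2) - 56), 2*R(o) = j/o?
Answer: 647/18751 ≈ 0.034505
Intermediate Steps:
j = 25/3 (j = 8 - ⅙*(-2) = 8 + ⅓ = 25/3 ≈ 8.3333)
R(o) = 25/(6*o) (R(o) = (25/(3*o))/2 = 25/(6*o))
J(U) = -12/647 (J(U) = 1/((25/6)/2 - 56) = 1/((25/6)*(½) - 56) = 1/(25/12 - 56) = 1/(-647/12) = -12/647)
1/(J(W(11)) + t(-87)) = 1/(-12/647 + 29) = 1/(18751/647) = 647/18751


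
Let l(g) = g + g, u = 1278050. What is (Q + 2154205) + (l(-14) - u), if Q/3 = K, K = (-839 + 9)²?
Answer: 2942827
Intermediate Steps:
l(g) = 2*g
K = 688900 (K = (-830)² = 688900)
Q = 2066700 (Q = 3*688900 = 2066700)
(Q + 2154205) + (l(-14) - u) = (2066700 + 2154205) + (2*(-14) - 1*1278050) = 4220905 + (-28 - 1278050) = 4220905 - 1278078 = 2942827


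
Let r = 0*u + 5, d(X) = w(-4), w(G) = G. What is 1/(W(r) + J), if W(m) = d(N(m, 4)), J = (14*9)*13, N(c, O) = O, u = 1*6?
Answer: 1/1634 ≈ 0.00061200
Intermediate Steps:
u = 6
J = 1638 (J = 126*13 = 1638)
d(X) = -4
r = 5 (r = 0*6 + 5 = 0 + 5 = 5)
W(m) = -4
1/(W(r) + J) = 1/(-4 + 1638) = 1/1634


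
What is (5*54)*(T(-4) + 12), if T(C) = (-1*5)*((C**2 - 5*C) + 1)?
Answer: -46710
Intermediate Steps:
T(C) = -5 - 5*C**2 + 25*C (T(C) = -5*(1 + C**2 - 5*C) = -5 - 5*C**2 + 25*C)
(5*54)*(T(-4) + 12) = (5*54)*((-5 - 5*(-4)**2 + 25*(-4)) + 12) = 270*((-5 - 5*16 - 100) + 12) = 270*((-5 - 80 - 100) + 12) = 270*(-185 + 12) = 270*(-173) = -46710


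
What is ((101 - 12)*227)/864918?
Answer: 20203/864918 ≈ 0.023358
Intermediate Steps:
((101 - 12)*227)/864918 = (89*227)*(1/864918) = 20203*(1/864918) = 20203/864918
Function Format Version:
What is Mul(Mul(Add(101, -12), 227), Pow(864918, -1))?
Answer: Rational(20203, 864918) ≈ 0.023358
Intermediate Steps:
Mul(Mul(Add(101, -12), 227), Pow(864918, -1)) = Mul(Mul(89, 227), Rational(1, 864918)) = Mul(20203, Rational(1, 864918)) = Rational(20203, 864918)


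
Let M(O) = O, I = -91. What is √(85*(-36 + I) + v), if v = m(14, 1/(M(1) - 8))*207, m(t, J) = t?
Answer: I*√7897 ≈ 88.865*I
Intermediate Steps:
v = 2898 (v = 14*207 = 2898)
√(85*(-36 + I) + v) = √(85*(-36 - 91) + 2898) = √(85*(-127) + 2898) = √(-10795 + 2898) = √(-7897) = I*√7897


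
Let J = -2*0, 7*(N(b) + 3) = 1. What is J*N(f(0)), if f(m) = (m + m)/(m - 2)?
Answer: 0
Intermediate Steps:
f(m) = 2*m/(-2 + m) (f(m) = (2*m)/(-2 + m) = 2*m/(-2 + m))
N(b) = -20/7 (N(b) = -3 + (⅐)*1 = -3 + ⅐ = -20/7)
J = 0
J*N(f(0)) = 0*(-20/7) = 0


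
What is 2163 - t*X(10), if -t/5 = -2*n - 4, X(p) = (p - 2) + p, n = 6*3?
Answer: -1437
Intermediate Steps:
n = 18
X(p) = -2 + 2*p (X(p) = (-2 + p) + p = -2 + 2*p)
t = 200 (t = -5*(-2*18 - 4) = -5*(-36 - 4) = -5*(-40) = 200)
2163 - t*X(10) = 2163 - 200*(-2 + 2*10) = 2163 - 200*(-2 + 20) = 2163 - 200*18 = 2163 - 1*3600 = 2163 - 3600 = -1437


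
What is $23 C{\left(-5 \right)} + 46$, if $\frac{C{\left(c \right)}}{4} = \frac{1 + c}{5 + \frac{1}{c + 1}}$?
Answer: $- \frac{598}{19} \approx -31.474$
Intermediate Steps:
$C{\left(c \right)} = \frac{4 \left(1 + c\right)}{5 + \frac{1}{1 + c}}$ ($C{\left(c \right)} = 4 \frac{1 + c}{5 + \frac{1}{c + 1}} = 4 \frac{1 + c}{5 + \frac{1}{1 + c}} = \frac{4 \left(1 + c\right)}{5 + \frac{1}{1 + c}}$)
$23 C{\left(-5 \right)} + 46 = 23 \frac{4 \left(1 - 5\right)^{2}}{6 + 5 \left(-5\right)} + 46 = 23 \frac{4 \left(-4\right)^{2}}{6 - 25} + 46 = 23 \cdot 4 \cdot 16 \frac{1}{-19} + 46 = 23 \cdot 4 \cdot 16 \left(- \frac{1}{19}\right) + 46 = 23 \left(- \frac{64}{19}\right) + 46 = - \frac{1472}{19} + 46 = - \frac{598}{19}$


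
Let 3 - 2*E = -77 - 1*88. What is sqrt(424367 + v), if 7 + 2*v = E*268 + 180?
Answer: sqrt(1742838)/2 ≈ 660.08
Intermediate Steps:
E = 84 (E = 3/2 - (-77 - 1*88)/2 = 3/2 - (-77 - 88)/2 = 3/2 - 1/2*(-165) = 3/2 + 165/2 = 84)
v = 22685/2 (v = -7/2 + (84*268 + 180)/2 = -7/2 + (22512 + 180)/2 = -7/2 + (1/2)*22692 = -7/2 + 11346 = 22685/2 ≈ 11343.)
sqrt(424367 + v) = sqrt(424367 + 22685/2) = sqrt(871419/2) = sqrt(1742838)/2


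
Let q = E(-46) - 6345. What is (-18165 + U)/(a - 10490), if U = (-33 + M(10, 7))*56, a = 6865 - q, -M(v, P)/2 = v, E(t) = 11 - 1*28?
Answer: -3019/391 ≈ -7.7212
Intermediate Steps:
E(t) = -17 (E(t) = 11 - 28 = -17)
q = -6362 (q = -17 - 6345 = -6362)
M(v, P) = -2*v
a = 13227 (a = 6865 - 1*(-6362) = 6865 + 6362 = 13227)
U = -2968 (U = (-33 - 2*10)*56 = (-33 - 20)*56 = -53*56 = -2968)
(-18165 + U)/(a - 10490) = (-18165 - 2968)/(13227 - 10490) = -21133/2737 = -21133*1/2737 = -3019/391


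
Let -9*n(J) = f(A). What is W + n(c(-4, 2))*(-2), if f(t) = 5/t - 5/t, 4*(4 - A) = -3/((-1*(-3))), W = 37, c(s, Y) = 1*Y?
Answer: 37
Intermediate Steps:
c(s, Y) = Y
A = 17/4 (A = 4 - (-3)/(4*((-1*(-3)))) = 4 - (-3)/(4*3) = 4 - ¼*(-1) = 4 + ¼ = 17/4 ≈ 4.2500)
f(t) = 0
n(J) = 0 (n(J) = -⅑*0 = 0)
W + n(c(-4, 2))*(-2) = 37 + 0*(-2) = 37 + 0 = 37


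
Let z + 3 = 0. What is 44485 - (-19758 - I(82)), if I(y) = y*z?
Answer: 63997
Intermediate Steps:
z = -3 (z = -3 + 0 = -3)
I(y) = -3*y (I(y) = y*(-3) = -3*y)
44485 - (-19758 - I(82)) = 44485 - (-19758 - (-3)*82) = 44485 - (-19758 - 1*(-246)) = 44485 - (-19758 + 246) = 44485 - 1*(-19512) = 44485 + 19512 = 63997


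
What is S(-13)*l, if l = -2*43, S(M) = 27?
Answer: -2322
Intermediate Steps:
l = -86
S(-13)*l = 27*(-86) = -2322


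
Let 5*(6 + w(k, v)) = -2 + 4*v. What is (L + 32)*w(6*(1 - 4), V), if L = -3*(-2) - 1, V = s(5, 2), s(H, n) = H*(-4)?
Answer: -4144/5 ≈ -828.80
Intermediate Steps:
s(H, n) = -4*H
V = -20 (V = -4*5 = -20)
L = 5 (L = 6 - 1 = 5)
w(k, v) = -32/5 + 4*v/5 (w(k, v) = -6 + (-2 + 4*v)/5 = -6 + (-⅖ + 4*v/5) = -32/5 + 4*v/5)
(L + 32)*w(6*(1 - 4), V) = (5 + 32)*(-32/5 + (⅘)*(-20)) = 37*(-32/5 - 16) = 37*(-112/5) = -4144/5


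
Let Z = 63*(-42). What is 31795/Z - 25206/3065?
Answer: -164146751/8109990 ≈ -20.240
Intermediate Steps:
Z = -2646
31795/Z - 25206/3065 = 31795/(-2646) - 25206/3065 = 31795*(-1/2646) - 25206*1/3065 = -31795/2646 - 25206/3065 = -164146751/8109990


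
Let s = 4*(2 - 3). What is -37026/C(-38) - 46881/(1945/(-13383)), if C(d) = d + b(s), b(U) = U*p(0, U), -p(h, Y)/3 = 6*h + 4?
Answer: 620206866/1945 ≈ 3.1887e+5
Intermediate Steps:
s = -4 (s = 4*(-1) = -4)
p(h, Y) = -12 - 18*h (p(h, Y) = -3*(6*h + 4) = -3*(4 + 6*h) = -12 - 18*h)
b(U) = -12*U (b(U) = U*(-12 - 18*0) = U*(-12 + 0) = U*(-12) = -12*U)
C(d) = 48 + d (C(d) = d - 12*(-4) = d + 48 = 48 + d)
-37026/C(-38) - 46881/(1945/(-13383)) = -37026/(48 - 38) - 46881/(1945/(-13383)) = -37026/10 - 46881/(1945*(-1/13383)) = -37026*1/10 - 46881/(-1945/13383) = -18513/5 - 46881*(-13383/1945) = -18513/5 + 627408423/1945 = 620206866/1945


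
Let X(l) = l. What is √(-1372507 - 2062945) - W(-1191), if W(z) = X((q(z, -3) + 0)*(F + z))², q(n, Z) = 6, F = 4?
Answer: -50722884 + 2*I*√858863 ≈ -5.0723e+7 + 1853.5*I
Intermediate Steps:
W(z) = (24 + 6*z)² (W(z) = ((6 + 0)*(4 + z))² = (6*(4 + z))² = (24 + 6*z)²)
√(-1372507 - 2062945) - W(-1191) = √(-1372507 - 2062945) - 36*(4 - 1191)² = √(-3435452) - 36*(-1187)² = 2*I*√858863 - 36*1408969 = 2*I*√858863 - 1*50722884 = 2*I*√858863 - 50722884 = -50722884 + 2*I*√858863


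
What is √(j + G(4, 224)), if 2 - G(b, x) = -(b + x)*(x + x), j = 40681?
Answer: √142827 ≈ 377.92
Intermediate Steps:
G(b, x) = 2 + 2*x*(b + x) (G(b, x) = 2 - (-1)*(b + x)*(x + x) = 2 - (-1)*(b + x)*(2*x) = 2 - (-1)*2*x*(b + x) = 2 - (-2)*x*(b + x) = 2 + 2*x*(b + x))
√(j + G(4, 224)) = √(40681 + (2 + 2*224² + 2*4*224)) = √(40681 + (2 + 2*50176 + 1792)) = √(40681 + (2 + 100352 + 1792)) = √(40681 + 102146) = √142827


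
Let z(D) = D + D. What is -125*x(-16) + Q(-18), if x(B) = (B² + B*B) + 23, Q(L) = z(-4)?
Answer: -66883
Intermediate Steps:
z(D) = 2*D
Q(L) = -8 (Q(L) = 2*(-4) = -8)
x(B) = 23 + 2*B² (x(B) = (B² + B²) + 23 = 2*B² + 23 = 23 + 2*B²)
-125*x(-16) + Q(-18) = -125*(23 + 2*(-16)²) - 8 = -125*(23 + 2*256) - 8 = -125*(23 + 512) - 8 = -125*535 - 8 = -66875 - 8 = -66883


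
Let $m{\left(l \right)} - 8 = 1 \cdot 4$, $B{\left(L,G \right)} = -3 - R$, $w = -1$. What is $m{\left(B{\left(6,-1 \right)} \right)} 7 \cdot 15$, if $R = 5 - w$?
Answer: $1260$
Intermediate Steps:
$R = 6$ ($R = 5 - -1 = 5 + 1 = 6$)
$B{\left(L,G \right)} = -9$ ($B{\left(L,G \right)} = -3 - 6 = -9$)
$m{\left(l \right)} = 12$ ($m{\left(l \right)} = 8 + 1 \cdot 4 = 8 + 4 = 12$)
$m{\left(B{\left(6,-1 \right)} \right)} 7 \cdot 15 = 12 \cdot 7 \cdot 15 = 84 \cdot 15 = 1260$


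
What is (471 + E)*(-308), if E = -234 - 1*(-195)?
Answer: -133056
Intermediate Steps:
E = -39 (E = -234 + 195 = -39)
(471 + E)*(-308) = (471 - 39)*(-308) = 432*(-308) = -133056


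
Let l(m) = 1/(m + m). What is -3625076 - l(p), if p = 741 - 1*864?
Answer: -891768695/246 ≈ -3.6251e+6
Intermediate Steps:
p = -123 (p = 741 - 864 = -123)
l(m) = 1/(2*m)
-3625076 - l(p) = -3625076 - 1/(2*(-123)) = -3625076 - (-1)/(2*123) = -3625076 - 1*(-1/246) = -3625076 + 1/246 = -891768695/246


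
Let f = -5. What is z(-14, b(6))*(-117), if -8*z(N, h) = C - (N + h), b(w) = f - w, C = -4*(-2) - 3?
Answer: 1755/4 ≈ 438.75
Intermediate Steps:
C = 5 (C = 8 - 3 = 5)
b(w) = -5 - w
z(N, h) = -5/8 + N/8 + h/8 (z(N, h) = -(5 - (N + h))/8 = -(5 + (-N - h))/8 = -(5 - N - h)/8 = -5/8 + N/8 + h/8)
z(-14, b(6))*(-117) = (-5/8 + (1/8)*(-14) + (-5 - 1*6)/8)*(-117) = (-5/8 - 7/4 + (-5 - 6)/8)*(-117) = (-5/8 - 7/4 + (1/8)*(-11))*(-117) = (-5/8 - 7/4 - 11/8)*(-117) = -15/4*(-117) = 1755/4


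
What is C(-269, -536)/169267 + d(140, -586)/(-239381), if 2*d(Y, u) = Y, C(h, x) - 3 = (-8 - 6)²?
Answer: 35788129/40519303727 ≈ 0.00088324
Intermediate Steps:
C(h, x) = 199 (C(h, x) = 3 + (-8 - 6)² = 3 + (-14)² = 3 + 196 = 199)
d(Y, u) = Y/2
C(-269, -536)/169267 + d(140, -586)/(-239381) = 199/169267 + ((½)*140)/(-239381) = 199*(1/169267) + 70*(-1/239381) = 199/169267 - 70/239381 = 35788129/40519303727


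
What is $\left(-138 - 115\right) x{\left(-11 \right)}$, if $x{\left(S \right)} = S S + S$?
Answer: $-27830$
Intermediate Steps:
$x{\left(S \right)} = S + S^{2}$ ($x{\left(S \right)} = S^{2} + S = S + S^{2}$)
$\left(-138 - 115\right) x{\left(-11 \right)} = \left(-138 - 115\right) \left(- 11 \left(1 - 11\right)\right) = - 253 \left(\left(-11\right) \left(-10\right)\right) = \left(-253\right) 110 = -27830$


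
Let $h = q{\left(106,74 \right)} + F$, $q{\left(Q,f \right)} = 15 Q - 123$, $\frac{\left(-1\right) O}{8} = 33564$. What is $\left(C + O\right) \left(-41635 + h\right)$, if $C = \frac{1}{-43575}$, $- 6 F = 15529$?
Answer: $\frac{3001588183041337}{261450} \approx 1.1481 \cdot 10^{10}$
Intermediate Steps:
$F = - \frac{15529}{6}$ ($F = \left(- \frac{1}{6}\right) 15529 = - \frac{15529}{6} \approx -2588.2$)
$O = -268512$ ($O = \left(-8\right) 33564 = -268512$)
$q{\left(Q,f \right)} = -123 + 15 Q$
$C = - \frac{1}{43575} \approx -2.2949 \cdot 10^{-5}$
$h = - \frac{6727}{6}$ ($h = \left(-123 + 15 \cdot 106\right) - \frac{15529}{6} = \left(-123 + 1590\right) - \frac{15529}{6} = 1467 - \frac{15529}{6} = - \frac{6727}{6} \approx -1121.2$)
$\left(C + O\right) \left(-41635 + h\right) = \left(- \frac{1}{43575} - 268512\right) \left(-41635 - \frac{6727}{6}\right) = \left(- \frac{11700410401}{43575}\right) \left(- \frac{256537}{6}\right) = \frac{3001588183041337}{261450}$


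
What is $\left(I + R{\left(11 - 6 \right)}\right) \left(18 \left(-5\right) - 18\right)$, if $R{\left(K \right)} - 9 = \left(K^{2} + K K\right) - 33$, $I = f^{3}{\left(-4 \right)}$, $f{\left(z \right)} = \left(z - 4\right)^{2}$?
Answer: $-28314360$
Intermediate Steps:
$f{\left(z \right)} = \left(-4 + z\right)^{2}$
$I = 262144$ ($I = \left(\left(-4 - 4\right)^{2}\right)^{3} = \left(\left(-8\right)^{2}\right)^{3} = 64^{3} = 262144$)
$R{\left(K \right)} = -24 + 2 K^{2}$ ($R{\left(K \right)} = 9 - \left(33 - K^{2} - K K\right) = 9 + \left(\left(K^{2} + K^{2}\right) - 33\right) = 9 + \left(2 K^{2} - 33\right) = 9 + \left(-33 + 2 K^{2}\right) = -24 + 2 K^{2}$)
$\left(I + R{\left(11 - 6 \right)}\right) \left(18 \left(-5\right) - 18\right) = \left(262144 - \left(24 - 2 \left(11 - 6\right)^{2}\right)\right) \left(18 \left(-5\right) - 18\right) = \left(262144 - \left(24 - 2 \cdot 5^{2}\right)\right) \left(-90 - 18\right) = \left(262144 + \left(-24 + 2 \cdot 25\right)\right) \left(-108\right) = \left(262144 + \left(-24 + 50\right)\right) \left(-108\right) = \left(262144 + 26\right) \left(-108\right) = 262170 \left(-108\right) = -28314360$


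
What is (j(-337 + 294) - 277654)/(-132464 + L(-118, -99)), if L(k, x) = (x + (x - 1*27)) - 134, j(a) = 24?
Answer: 277630/132823 ≈ 2.0902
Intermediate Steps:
L(k, x) = -161 + 2*x (L(k, x) = (x + (x - 27)) - 134 = (x + (-27 + x)) - 134 = (-27 + 2*x) - 134 = -161 + 2*x)
(j(-337 + 294) - 277654)/(-132464 + L(-118, -99)) = (24 - 277654)/(-132464 + (-161 + 2*(-99))) = -277630/(-132464 + (-161 - 198)) = -277630/(-132464 - 359) = -277630/(-132823) = -277630*(-1/132823) = 277630/132823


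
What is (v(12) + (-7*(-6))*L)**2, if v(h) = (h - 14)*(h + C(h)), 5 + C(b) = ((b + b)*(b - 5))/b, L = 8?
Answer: 86436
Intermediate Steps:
C(b) = -15 + 2*b (C(b) = -5 + ((b + b)*(b - 5))/b = -5 + ((2*b)*(-5 + b))/b = -5 + (2*b*(-5 + b))/b = -5 + (-10 + 2*b) = -15 + 2*b)
v(h) = (-15 + 3*h)*(-14 + h) (v(h) = (h - 14)*(h + (-15 + 2*h)) = (-14 + h)*(-15 + 3*h) = (-15 + 3*h)*(-14 + h))
(v(12) + (-7*(-6))*L)**2 = ((210 - 57*12 + 3*12**2) - 7*(-6)*8)**2 = ((210 - 684 + 3*144) + 42*8)**2 = ((210 - 684 + 432) + 336)**2 = (-42 + 336)**2 = 294**2 = 86436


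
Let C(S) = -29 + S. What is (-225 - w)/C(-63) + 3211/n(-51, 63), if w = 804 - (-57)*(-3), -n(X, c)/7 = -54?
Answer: 77467/4347 ≈ 17.821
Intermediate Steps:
n(X, c) = 378 (n(X, c) = -7*(-54) = 378)
w = 633 (w = 804 - 1*171 = 804 - 171 = 633)
(-225 - w)/C(-63) + 3211/n(-51, 63) = (-225 - 1*633)/(-29 - 63) + 3211/378 = (-225 - 633)/(-92) + 3211*(1/378) = -858*(-1/92) + 3211/378 = 429/46 + 3211/378 = 77467/4347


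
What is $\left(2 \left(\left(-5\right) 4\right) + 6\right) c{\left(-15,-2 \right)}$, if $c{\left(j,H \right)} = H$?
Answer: $68$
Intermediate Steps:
$\left(2 \left(\left(-5\right) 4\right) + 6\right) c{\left(-15,-2 \right)} = \left(2 \left(\left(-5\right) 4\right) + 6\right) \left(-2\right) = \left(2 \left(-20\right) + 6\right) \left(-2\right) = \left(-40 + 6\right) \left(-2\right) = \left(-34\right) \left(-2\right) = 68$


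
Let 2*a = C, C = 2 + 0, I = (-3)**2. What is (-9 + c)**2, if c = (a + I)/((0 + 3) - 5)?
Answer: 196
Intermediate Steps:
I = 9
C = 2
a = 1 (a = (1/2)*2 = 1)
c = -5 (c = (1 + 9)/((0 + 3) - 5) = 10/(3 - 5) = 10/(-2) = 10*(-1/2) = -5)
(-9 + c)**2 = (-9 - 5)**2 = (-14)**2 = 196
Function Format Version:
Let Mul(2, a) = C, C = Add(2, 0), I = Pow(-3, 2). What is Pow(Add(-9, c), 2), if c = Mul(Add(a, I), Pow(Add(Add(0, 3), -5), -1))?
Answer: 196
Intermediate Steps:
I = 9
C = 2
a = 1 (a = Mul(Rational(1, 2), 2) = 1)
c = -5 (c = Mul(Add(1, 9), Pow(Add(Add(0, 3), -5), -1)) = Mul(10, Pow(Add(3, -5), -1)) = Mul(10, Pow(-2, -1)) = Mul(10, Rational(-1, 2)) = -5)
Pow(Add(-9, c), 2) = Pow(Add(-9, -5), 2) = Pow(-14, 2) = 196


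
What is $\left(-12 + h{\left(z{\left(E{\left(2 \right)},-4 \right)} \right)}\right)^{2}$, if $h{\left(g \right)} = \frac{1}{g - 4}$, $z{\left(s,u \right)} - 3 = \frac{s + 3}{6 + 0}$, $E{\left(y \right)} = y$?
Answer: $324$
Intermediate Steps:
$z{\left(s,u \right)} = \frac{7}{2} + \frac{s}{6}$ ($z{\left(s,u \right)} = 3 + \frac{s + 3}{6 + 0} = 3 + \frac{3 + s}{6} = 3 + \left(3 + s\right) \frac{1}{6} = 3 + \left(\frac{1}{2} + \frac{s}{6}\right) = \frac{7}{2} + \frac{s}{6}$)
$h{\left(g \right)} = \frac{1}{-4 + g}$
$\left(-12 + h{\left(z{\left(E{\left(2 \right)},-4 \right)} \right)}\right)^{2} = \left(-12 + \frac{1}{-4 + \left(\frac{7}{2} + \frac{1}{6} \cdot 2\right)}\right)^{2} = \left(-12 + \frac{1}{-4 + \left(\frac{7}{2} + \frac{1}{3}\right)}\right)^{2} = \left(-12 + \frac{1}{-4 + \frac{23}{6}}\right)^{2} = \left(-12 + \frac{1}{- \frac{1}{6}}\right)^{2} = \left(-12 - 6\right)^{2} = \left(-18\right)^{2} = 324$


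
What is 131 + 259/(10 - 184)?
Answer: 22535/174 ≈ 129.51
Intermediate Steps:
131 + 259/(10 - 184) = 131 + 259/(-174) = 131 + 259*(-1/174) = 131 - 259/174 = 22535/174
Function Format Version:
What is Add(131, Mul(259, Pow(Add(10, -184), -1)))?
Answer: Rational(22535, 174) ≈ 129.51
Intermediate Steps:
Add(131, Mul(259, Pow(Add(10, -184), -1))) = Add(131, Mul(259, Pow(-174, -1))) = Add(131, Mul(259, Rational(-1, 174))) = Add(131, Rational(-259, 174)) = Rational(22535, 174)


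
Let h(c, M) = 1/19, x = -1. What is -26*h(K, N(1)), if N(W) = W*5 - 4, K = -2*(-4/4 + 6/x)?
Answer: -26/19 ≈ -1.3684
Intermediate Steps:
K = 14 (K = -2*(-4/4 + 6/(-1)) = -2*(-4*¼ + 6*(-1)) = -2*(-1 - 6) = -2*(-7) = 14)
N(W) = -4 + 5*W (N(W) = 5*W - 4 = -4 + 5*W)
h(c, M) = 1/19
-26*h(K, N(1)) = -26*1/19 = -26/19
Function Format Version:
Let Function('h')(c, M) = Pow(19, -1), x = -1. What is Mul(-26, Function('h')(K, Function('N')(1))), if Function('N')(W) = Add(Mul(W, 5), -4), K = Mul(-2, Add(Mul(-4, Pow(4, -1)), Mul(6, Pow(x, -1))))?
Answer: Rational(-26, 19) ≈ -1.3684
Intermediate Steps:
K = 14 (K = Mul(-2, Add(Mul(-4, Pow(4, -1)), Mul(6, Pow(-1, -1)))) = Mul(-2, Add(Mul(-4, Rational(1, 4)), Mul(6, -1))) = Mul(-2, Add(-1, -6)) = Mul(-2, -7) = 14)
Function('N')(W) = Add(-4, Mul(5, W)) (Function('N')(W) = Add(Mul(5, W), -4) = Add(-4, Mul(5, W)))
Function('h')(c, M) = Rational(1, 19)
Mul(-26, Function('h')(K, Function('N')(1))) = Mul(-26, Rational(1, 19)) = Rational(-26, 19)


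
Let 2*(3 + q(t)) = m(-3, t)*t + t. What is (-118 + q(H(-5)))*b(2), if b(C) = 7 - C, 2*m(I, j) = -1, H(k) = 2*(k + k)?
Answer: -630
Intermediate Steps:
H(k) = 4*k (H(k) = 2*(2*k) = 4*k)
m(I, j) = -½ (m(I, j) = (½)*(-1) = -½)
q(t) = -3 + t/4 (q(t) = -3 + (-t/2 + t)/2 = -3 + (t/2)/2 = -3 + t/4)
(-118 + q(H(-5)))*b(2) = (-118 + (-3 + (4*(-5))/4))*(7 - 1*2) = (-118 + (-3 + (¼)*(-20)))*(7 - 2) = (-118 + (-3 - 5))*5 = (-118 - 8)*5 = -126*5 = -630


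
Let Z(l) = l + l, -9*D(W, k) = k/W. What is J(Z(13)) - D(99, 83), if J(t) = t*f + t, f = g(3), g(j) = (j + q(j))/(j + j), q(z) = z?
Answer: 46415/891 ≈ 52.093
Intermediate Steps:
D(W, k) = -k/(9*W)
g(j) = 1 (g(j) = (j + j)/(j + j) = (2*j)/((2*j)) = (2*j)*(1/(2*j)) = 1)
f = 1
Z(l) = 2*l
J(t) = 2*t (J(t) = t*1 + t = t + t = 2*t)
J(Z(13)) - D(99, 83) = 2*(2*13) - (-1)*83/(9*99) = 2*26 - (-1)*83/(9*99) = 52 - 1*(-83/891) = 52 + 83/891 = 46415/891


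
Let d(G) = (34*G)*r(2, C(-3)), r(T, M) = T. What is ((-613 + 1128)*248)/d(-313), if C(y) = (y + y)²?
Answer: -31930/5321 ≈ -6.0007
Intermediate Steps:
C(y) = 4*y² (C(y) = (2*y)² = 4*y²)
d(G) = 68*G (d(G) = (34*G)*2 = 68*G)
((-613 + 1128)*248)/d(-313) = ((-613 + 1128)*248)/((68*(-313))) = (515*248)/(-21284) = 127720*(-1/21284) = -31930/5321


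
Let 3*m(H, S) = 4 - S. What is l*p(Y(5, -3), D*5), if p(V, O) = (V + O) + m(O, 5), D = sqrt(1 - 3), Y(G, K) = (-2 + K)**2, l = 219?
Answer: 5402 + 1095*I*sqrt(2) ≈ 5402.0 + 1548.6*I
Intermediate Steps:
D = I*sqrt(2) (D = sqrt(-2) = I*sqrt(2) ≈ 1.4142*I)
m(H, S) = 4/3 - S/3 (m(H, S) = (4 - S)/3 = 4/3 - S/3)
p(V, O) = -1/3 + O + V (p(V, O) = (V + O) + (4/3 - 1/3*5) = (O + V) + (4/3 - 5/3) = (O + V) - 1/3 = -1/3 + O + V)
l*p(Y(5, -3), D*5) = 219*(-1/3 + (I*sqrt(2))*5 + (-2 - 3)**2) = 219*(-1/3 + 5*I*sqrt(2) + (-5)**2) = 219*(-1/3 + 5*I*sqrt(2) + 25) = 219*(74/3 + 5*I*sqrt(2)) = 5402 + 1095*I*sqrt(2)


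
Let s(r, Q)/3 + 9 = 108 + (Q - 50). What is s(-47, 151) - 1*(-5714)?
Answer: 6314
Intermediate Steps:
s(r, Q) = 147 + 3*Q (s(r, Q) = -27 + 3*(108 + (Q - 50)) = -27 + 3*(108 + (-50 + Q)) = -27 + 3*(58 + Q) = -27 + (174 + 3*Q) = 147 + 3*Q)
s(-47, 151) - 1*(-5714) = (147 + 3*151) - 1*(-5714) = (147 + 453) + 5714 = 600 + 5714 = 6314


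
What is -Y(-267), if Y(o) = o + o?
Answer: 534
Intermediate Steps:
Y(o) = 2*o
-Y(-267) = -2*(-267) = -1*(-534) = 534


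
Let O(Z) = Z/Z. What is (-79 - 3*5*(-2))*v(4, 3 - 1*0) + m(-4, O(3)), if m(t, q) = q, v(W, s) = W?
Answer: -195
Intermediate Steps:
O(Z) = 1
(-79 - 3*5*(-2))*v(4, 3 - 1*0) + m(-4, O(3)) = (-79 - 3*5*(-2))*4 + 1 = (-79 - 15*(-2))*4 + 1 = (-79 - 1*(-30))*4 + 1 = (-79 + 30)*4 + 1 = -49*4 + 1 = -196 + 1 = -195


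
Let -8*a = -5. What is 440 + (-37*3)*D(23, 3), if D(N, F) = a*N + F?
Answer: -11909/8 ≈ -1488.6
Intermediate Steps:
a = 5/8 (a = -⅛*(-5) = 5/8 ≈ 0.62500)
D(N, F) = F + 5*N/8 (D(N, F) = 5*N/8 + F = F + 5*N/8)
440 + (-37*3)*D(23, 3) = 440 + (-37*3)*(3 + (5/8)*23) = 440 - 111*(3 + 115/8) = 440 - 111*139/8 = 440 - 15429/8 = -11909/8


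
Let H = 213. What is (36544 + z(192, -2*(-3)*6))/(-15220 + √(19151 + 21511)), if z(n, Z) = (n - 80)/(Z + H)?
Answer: -69247712480/28835163381 - 13649352*√502/9611721127 ≈ -2.4333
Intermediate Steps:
z(n, Z) = (-80 + n)/(213 + Z) (z(n, Z) = (n - 80)/(Z + 213) = (-80 + n)/(213 + Z))
(36544 + z(192, -2*(-3)*6))/(-15220 + √(19151 + 21511)) = (36544 + (-80 + 192)/(213 - 2*(-3)*6))/(-15220 + √(19151 + 21511)) = (36544 + 112/(213 + 6*6))/(-15220 + √40662) = (36544 + 112/(213 + 36))/(-15220 + 9*√502) = (36544 + 112/249)/(-15220 + 9*√502) = 9099568/(249*(-15220 + 9*√502))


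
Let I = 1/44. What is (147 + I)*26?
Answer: 84097/22 ≈ 3822.6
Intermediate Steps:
I = 1/44 ≈ 0.022727
(147 + I)*26 = (147 + 1/44)*26 = (6469/44)*26 = 84097/22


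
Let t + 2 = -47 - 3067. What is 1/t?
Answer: -1/3116 ≈ -0.00032092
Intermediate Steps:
t = -3116 (t = -2 + (-47 - 3067) = -2 - 3114 = -3116)
1/t = 1/(-3116) = -1/3116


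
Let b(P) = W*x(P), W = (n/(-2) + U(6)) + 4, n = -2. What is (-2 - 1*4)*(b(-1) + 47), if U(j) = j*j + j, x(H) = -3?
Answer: 564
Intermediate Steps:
U(j) = j + j² (U(j) = j² + j = j + j²)
W = 47 (W = (-2/(-2) + 6*(1 + 6)) + 4 = (-2*(-½) + 6*7) + 4 = (1 + 42) + 4 = 43 + 4 = 47)
b(P) = -141 (b(P) = 47*(-3) = -141)
(-2 - 1*4)*(b(-1) + 47) = (-2 - 1*4)*(-141 + 47) = (-2 - 4)*(-94) = -6*(-94) = 564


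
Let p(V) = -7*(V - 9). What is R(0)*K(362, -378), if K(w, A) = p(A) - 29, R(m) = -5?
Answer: -13400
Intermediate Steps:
p(V) = 63 - 7*V (p(V) = -7*(-9 + V) = 63 - 7*V)
K(w, A) = 34 - 7*A (K(w, A) = (63 - 7*A) - 29 = 34 - 7*A)
R(0)*K(362, -378) = -5*(34 - 7*(-378)) = -5*(34 + 2646) = -5*2680 = -13400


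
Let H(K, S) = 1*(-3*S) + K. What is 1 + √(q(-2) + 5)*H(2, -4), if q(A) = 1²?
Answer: 1 + 14*√6 ≈ 35.293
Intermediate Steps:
q(A) = 1
H(K, S) = K - 3*S (H(K, S) = -3*S + K = K - 3*S)
1 + √(q(-2) + 5)*H(2, -4) = 1 + √(1 + 5)*(2 - 3*(-4)) = 1 + √6*(2 + 12) = 1 + √6*14 = 1 + 14*√6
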